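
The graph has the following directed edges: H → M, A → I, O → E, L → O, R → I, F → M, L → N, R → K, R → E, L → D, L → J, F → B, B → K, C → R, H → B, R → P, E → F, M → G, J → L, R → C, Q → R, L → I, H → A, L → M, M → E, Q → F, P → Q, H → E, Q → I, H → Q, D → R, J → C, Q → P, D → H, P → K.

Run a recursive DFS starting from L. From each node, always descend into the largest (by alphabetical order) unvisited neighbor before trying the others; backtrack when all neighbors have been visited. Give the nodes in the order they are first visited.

Visit L
L → O
O → E
E → F
F → M
M → G
F → B
B → K
L → N
L → J
J → C
C → R
R → P
P → Q
Q → I
L → D
D → H
H → A

L, O, E, F, M, G, B, K, N, J, C, R, P, Q, I, D, H, A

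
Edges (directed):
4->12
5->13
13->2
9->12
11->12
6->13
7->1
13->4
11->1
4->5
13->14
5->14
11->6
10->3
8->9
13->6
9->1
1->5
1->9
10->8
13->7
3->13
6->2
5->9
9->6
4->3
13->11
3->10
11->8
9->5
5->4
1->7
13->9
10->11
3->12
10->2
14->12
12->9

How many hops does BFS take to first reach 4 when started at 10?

3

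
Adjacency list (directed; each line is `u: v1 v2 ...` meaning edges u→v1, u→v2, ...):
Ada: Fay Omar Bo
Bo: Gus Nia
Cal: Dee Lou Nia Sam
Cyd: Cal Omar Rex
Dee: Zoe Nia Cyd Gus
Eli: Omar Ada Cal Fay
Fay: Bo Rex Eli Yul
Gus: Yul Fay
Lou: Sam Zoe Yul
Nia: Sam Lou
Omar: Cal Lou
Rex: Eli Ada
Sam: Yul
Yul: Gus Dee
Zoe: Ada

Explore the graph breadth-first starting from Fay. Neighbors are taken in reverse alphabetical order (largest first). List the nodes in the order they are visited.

Fay Yul Rex Eli Bo Gus Dee Ada Omar Cal Nia Zoe Cyd Lou Sam

Visit Fay; enqueue Yul, Rex, Eli, Bo → queue [Yul, Rex, Eli, Bo]
Visit Yul; enqueue Gus, Dee → queue [Rex, Eli, Bo, Gus, Dee]
Visit Rex; enqueue Ada → queue [Eli, Bo, Gus, Dee, Ada]
Visit Eli; enqueue Omar, Cal → queue [Bo, Gus, Dee, Ada, Omar, Cal]
Visit Bo; enqueue Nia → queue [Gus, Dee, Ada, Omar, Cal, Nia]
Visit Gus → queue [Dee, Ada, Omar, Cal, Nia]
Visit Dee; enqueue Zoe, Cyd → queue [Ada, Omar, Cal, Nia, Zoe, Cyd]
Visit Ada → queue [Omar, Cal, Nia, Zoe, Cyd]
Visit Omar; enqueue Lou → queue [Cal, Nia, Zoe, Cyd, Lou]
Visit Cal; enqueue Sam → queue [Nia, Zoe, Cyd, Lou, Sam]
Visit Nia → queue [Zoe, Cyd, Lou, Sam]
Visit Zoe → queue [Cyd, Lou, Sam]
Visit Cyd → queue [Lou, Sam]
Visit Lou → queue [Sam]
Visit Sam → queue []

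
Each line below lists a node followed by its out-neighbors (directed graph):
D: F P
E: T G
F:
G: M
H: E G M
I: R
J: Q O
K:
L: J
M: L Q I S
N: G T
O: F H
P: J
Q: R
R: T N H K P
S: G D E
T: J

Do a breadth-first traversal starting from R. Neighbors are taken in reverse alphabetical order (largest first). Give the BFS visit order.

R, T, P, N, K, H, J, G, M, E, Q, O, S, L, I, F, D

Visit R; enqueue T, P, N, K, H → queue [T, P, N, K, H]
Visit T; enqueue J → queue [P, N, K, H, J]
Visit P → queue [N, K, H, J]
Visit N; enqueue G → queue [K, H, J, G]
Visit K → queue [H, J, G]
Visit H; enqueue M, E → queue [J, G, M, E]
Visit J; enqueue Q, O → queue [G, M, E, Q, O]
Visit G → queue [M, E, Q, O]
Visit M; enqueue S, L, I → queue [E, Q, O, S, L, I]
Visit E → queue [Q, O, S, L, I]
Visit Q → queue [O, S, L, I]
Visit O; enqueue F → queue [S, L, I, F]
Visit S; enqueue D → queue [L, I, F, D]
Visit L → queue [I, F, D]
Visit I → queue [F, D]
Visit F → queue [D]
Visit D → queue []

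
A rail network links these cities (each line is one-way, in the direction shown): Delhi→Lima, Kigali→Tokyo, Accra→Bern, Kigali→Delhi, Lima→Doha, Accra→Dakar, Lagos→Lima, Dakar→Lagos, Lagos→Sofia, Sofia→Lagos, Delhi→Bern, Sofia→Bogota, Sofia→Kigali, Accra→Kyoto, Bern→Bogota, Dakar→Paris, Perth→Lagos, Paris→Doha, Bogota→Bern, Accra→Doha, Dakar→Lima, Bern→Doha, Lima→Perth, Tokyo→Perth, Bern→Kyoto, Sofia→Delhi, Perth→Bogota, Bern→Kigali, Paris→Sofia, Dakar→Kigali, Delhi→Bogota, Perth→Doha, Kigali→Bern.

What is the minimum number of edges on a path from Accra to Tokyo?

3

Level 0: Accra
Level 1: Bern, Dakar, Doha, Kyoto
Level 2: Bogota, Kigali, Lagos, Lima, Paris
Level 3: Delhi, Perth, Sofia, Tokyo
Tokyo first appears at level 3.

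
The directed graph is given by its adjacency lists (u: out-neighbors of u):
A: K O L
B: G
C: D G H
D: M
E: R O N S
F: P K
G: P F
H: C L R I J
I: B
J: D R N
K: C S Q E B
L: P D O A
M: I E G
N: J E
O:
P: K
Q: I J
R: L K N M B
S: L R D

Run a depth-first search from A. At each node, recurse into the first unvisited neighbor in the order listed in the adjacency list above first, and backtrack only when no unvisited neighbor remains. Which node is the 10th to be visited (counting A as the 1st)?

Visit A
A → K
K → C
C → D
D → M
M → I
I → B
B → G
G → P
G → F
M → E
E → R
R → L
L → O
R → N
N → J
E → S
C → H
K → Q

Visit order: A, K, C, D, M, I, B, G, P, F, E, R, L, O, N, J, S, H, Q

F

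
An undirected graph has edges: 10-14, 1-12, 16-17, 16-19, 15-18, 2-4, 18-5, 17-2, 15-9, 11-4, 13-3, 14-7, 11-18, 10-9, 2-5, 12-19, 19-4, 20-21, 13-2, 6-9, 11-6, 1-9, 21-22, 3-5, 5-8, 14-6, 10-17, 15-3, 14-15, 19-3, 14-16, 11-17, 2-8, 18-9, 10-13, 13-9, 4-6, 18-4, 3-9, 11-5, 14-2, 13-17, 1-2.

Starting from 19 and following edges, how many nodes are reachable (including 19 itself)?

19

BFS from 19 visits: 19, 3, 4, 12, 16, 5, 9, 13, 15, 2, 6, 11, 18, 1, 14, 17, 8, 10, 7
Reachable nodes: 19 of 22 total.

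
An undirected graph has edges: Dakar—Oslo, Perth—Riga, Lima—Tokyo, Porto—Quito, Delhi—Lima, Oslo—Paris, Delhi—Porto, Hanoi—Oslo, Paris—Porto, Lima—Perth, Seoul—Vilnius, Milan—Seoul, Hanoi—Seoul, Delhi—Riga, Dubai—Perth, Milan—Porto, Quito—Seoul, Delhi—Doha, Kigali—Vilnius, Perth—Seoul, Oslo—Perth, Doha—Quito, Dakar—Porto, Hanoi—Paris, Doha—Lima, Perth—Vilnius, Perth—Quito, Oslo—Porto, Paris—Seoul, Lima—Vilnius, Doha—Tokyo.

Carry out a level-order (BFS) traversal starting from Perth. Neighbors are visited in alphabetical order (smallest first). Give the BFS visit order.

Perth, Dubai, Lima, Oslo, Quito, Riga, Seoul, Vilnius, Delhi, Doha, Tokyo, Dakar, Hanoi, Paris, Porto, Milan, Kigali

Visit Perth; enqueue Dubai, Lima, Oslo, Quito, Riga, Seoul, Vilnius → queue [Dubai, Lima, Oslo, Quito, Riga, Seoul, Vilnius]
Visit Dubai → queue [Lima, Oslo, Quito, Riga, Seoul, Vilnius]
Visit Lima; enqueue Delhi, Doha, Tokyo → queue [Oslo, Quito, Riga, Seoul, Vilnius, Delhi, Doha, Tokyo]
Visit Oslo; enqueue Dakar, Hanoi, Paris, Porto → queue [Quito, Riga, Seoul, Vilnius, Delhi, Doha, Tokyo, Dakar, Hanoi, Paris, Porto]
Visit Quito → queue [Riga, Seoul, Vilnius, Delhi, Doha, Tokyo, Dakar, Hanoi, Paris, Porto]
Visit Riga → queue [Seoul, Vilnius, Delhi, Doha, Tokyo, Dakar, Hanoi, Paris, Porto]
Visit Seoul; enqueue Milan → queue [Vilnius, Delhi, Doha, Tokyo, Dakar, Hanoi, Paris, Porto, Milan]
Visit Vilnius; enqueue Kigali → queue [Delhi, Doha, Tokyo, Dakar, Hanoi, Paris, Porto, Milan, Kigali]
Visit Delhi → queue [Doha, Tokyo, Dakar, Hanoi, Paris, Porto, Milan, Kigali]
Visit Doha → queue [Tokyo, Dakar, Hanoi, Paris, Porto, Milan, Kigali]
Visit Tokyo → queue [Dakar, Hanoi, Paris, Porto, Milan, Kigali]
Visit Dakar → queue [Hanoi, Paris, Porto, Milan, Kigali]
Visit Hanoi → queue [Paris, Porto, Milan, Kigali]
Visit Paris → queue [Porto, Milan, Kigali]
Visit Porto → queue [Milan, Kigali]
Visit Milan → queue [Kigali]
Visit Kigali → queue []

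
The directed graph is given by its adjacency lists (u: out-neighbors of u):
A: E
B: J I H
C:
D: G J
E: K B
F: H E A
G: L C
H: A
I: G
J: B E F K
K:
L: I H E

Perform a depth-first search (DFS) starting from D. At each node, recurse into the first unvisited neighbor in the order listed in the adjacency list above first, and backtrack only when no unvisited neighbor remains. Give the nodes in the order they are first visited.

Visit D
D → G
G → L
L → I
L → H
H → A
A → E
E → K
E → B
B → J
J → F
G → C

D, G, L, I, H, A, E, K, B, J, F, C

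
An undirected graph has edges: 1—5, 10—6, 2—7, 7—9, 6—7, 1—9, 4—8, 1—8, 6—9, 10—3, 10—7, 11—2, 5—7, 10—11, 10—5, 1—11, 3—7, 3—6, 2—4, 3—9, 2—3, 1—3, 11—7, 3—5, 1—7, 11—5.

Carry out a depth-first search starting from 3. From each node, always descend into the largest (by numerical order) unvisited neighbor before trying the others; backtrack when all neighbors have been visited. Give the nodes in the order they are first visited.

Visit 3
3 → 10
10 → 11
11 → 7
7 → 9
9 → 6
9 → 1
1 → 8
8 → 4
4 → 2
1 → 5

3 → 10 → 11 → 7 → 9 → 6 → 1 → 8 → 4 → 2 → 5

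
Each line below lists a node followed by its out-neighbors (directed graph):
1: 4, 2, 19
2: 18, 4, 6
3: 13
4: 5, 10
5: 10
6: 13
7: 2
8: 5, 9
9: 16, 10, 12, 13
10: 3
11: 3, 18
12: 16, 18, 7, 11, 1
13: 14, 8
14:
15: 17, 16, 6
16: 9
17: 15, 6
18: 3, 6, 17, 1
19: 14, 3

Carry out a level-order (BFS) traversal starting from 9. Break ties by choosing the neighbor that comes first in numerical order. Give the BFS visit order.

Visit 9; enqueue 10, 12, 13, 16 → queue [10, 12, 13, 16]
Visit 10; enqueue 3 → queue [12, 13, 16, 3]
Visit 12; enqueue 1, 7, 11, 18 → queue [13, 16, 3, 1, 7, 11, 18]
Visit 13; enqueue 8, 14 → queue [16, 3, 1, 7, 11, 18, 8, 14]
Visit 16 → queue [3, 1, 7, 11, 18, 8, 14]
Visit 3 → queue [1, 7, 11, 18, 8, 14]
Visit 1; enqueue 2, 4, 19 → queue [7, 11, 18, 8, 14, 2, 4, 19]
Visit 7 → queue [11, 18, 8, 14, 2, 4, 19]
Visit 11 → queue [18, 8, 14, 2, 4, 19]
Visit 18; enqueue 6, 17 → queue [8, 14, 2, 4, 19, 6, 17]
Visit 8; enqueue 5 → queue [14, 2, 4, 19, 6, 17, 5]
Visit 14 → queue [2, 4, 19, 6, 17, 5]
Visit 2 → queue [4, 19, 6, 17, 5]
Visit 4 → queue [19, 6, 17, 5]
Visit 19 → queue [6, 17, 5]
Visit 6 → queue [17, 5]
Visit 17; enqueue 15 → queue [5, 15]
Visit 5 → queue [15]
Visit 15 → queue []

9 10 12 13 16 3 1 7 11 18 8 14 2 4 19 6 17 5 15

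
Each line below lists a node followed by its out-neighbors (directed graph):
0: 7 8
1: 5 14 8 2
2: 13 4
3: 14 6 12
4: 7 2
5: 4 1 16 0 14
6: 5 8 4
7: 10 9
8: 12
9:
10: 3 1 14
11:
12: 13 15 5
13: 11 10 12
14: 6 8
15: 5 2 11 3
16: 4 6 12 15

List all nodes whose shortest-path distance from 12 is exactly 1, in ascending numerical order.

5, 13, 15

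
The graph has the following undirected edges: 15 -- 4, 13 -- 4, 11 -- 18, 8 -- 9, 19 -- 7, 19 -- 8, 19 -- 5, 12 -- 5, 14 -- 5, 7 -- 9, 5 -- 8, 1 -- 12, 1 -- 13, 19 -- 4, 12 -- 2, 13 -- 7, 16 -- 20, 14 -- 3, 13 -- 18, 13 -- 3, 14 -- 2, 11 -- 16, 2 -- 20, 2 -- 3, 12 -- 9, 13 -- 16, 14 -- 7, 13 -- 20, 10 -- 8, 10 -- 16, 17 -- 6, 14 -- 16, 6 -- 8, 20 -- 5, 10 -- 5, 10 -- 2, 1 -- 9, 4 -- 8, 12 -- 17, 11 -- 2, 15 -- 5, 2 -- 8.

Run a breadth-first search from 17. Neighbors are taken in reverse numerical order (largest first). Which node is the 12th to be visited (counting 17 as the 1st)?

Visit 17; enqueue 12, 6 → queue [12, 6]
Visit 12; enqueue 9, 5, 2, 1 → queue [6, 9, 5, 2, 1]
Visit 6; enqueue 8 → queue [9, 5, 2, 1, 8]
Visit 9; enqueue 7 → queue [5, 2, 1, 8, 7]
Visit 5; enqueue 20, 19, 15, 14, 10 → queue [2, 1, 8, 7, 20, 19, 15, 14, 10]
Visit 2; enqueue 11, 3 → queue [1, 8, 7, 20, 19, 15, 14, 10, 11, 3]
Visit 1; enqueue 13 → queue [8, 7, 20, 19, 15, 14, 10, 11, 3, 13]
Visit 8; enqueue 4 → queue [7, 20, 19, 15, 14, 10, 11, 3, 13, 4]
Visit 7 → queue [20, 19, 15, 14, 10, 11, 3, 13, 4]
Visit 20; enqueue 16 → queue [19, 15, 14, 10, 11, 3, 13, 4, 16]
Visit 19 → queue [15, 14, 10, 11, 3, 13, 4, 16]
Visit 15 → queue [14, 10, 11, 3, 13, 4, 16]
Visit 14 → queue [10, 11, 3, 13, 4, 16]
Visit 10 → queue [11, 3, 13, 4, 16]
Visit 11; enqueue 18 → queue [3, 13, 4, 16, 18]
Visit 3 → queue [13, 4, 16, 18]
Visit 13 → queue [4, 16, 18]
Visit 4 → queue [16, 18]
Visit 16 → queue [18]
Visit 18 → queue []

Visit order: 17, 12, 6, 9, 5, 2, 1, 8, 7, 20, 19, 15, 14, 10, 11, 3, 13, 4, 16, 18

15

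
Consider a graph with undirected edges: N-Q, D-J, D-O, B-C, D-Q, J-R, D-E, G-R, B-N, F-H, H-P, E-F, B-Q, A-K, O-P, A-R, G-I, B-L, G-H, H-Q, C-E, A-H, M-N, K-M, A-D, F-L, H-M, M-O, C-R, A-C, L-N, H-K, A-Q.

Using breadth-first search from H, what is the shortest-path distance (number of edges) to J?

3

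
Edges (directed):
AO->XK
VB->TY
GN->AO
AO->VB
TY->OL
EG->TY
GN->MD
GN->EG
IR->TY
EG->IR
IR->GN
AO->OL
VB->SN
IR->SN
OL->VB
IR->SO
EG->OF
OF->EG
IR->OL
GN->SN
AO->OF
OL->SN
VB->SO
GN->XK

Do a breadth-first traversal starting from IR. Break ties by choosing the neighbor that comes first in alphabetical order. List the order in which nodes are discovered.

Visit IR; enqueue GN, OL, SN, SO, TY → queue [GN, OL, SN, SO, TY]
Visit GN; enqueue AO, EG, MD, XK → queue [OL, SN, SO, TY, AO, EG, MD, XK]
Visit OL; enqueue VB → queue [SN, SO, TY, AO, EG, MD, XK, VB]
Visit SN → queue [SO, TY, AO, EG, MD, XK, VB]
Visit SO → queue [TY, AO, EG, MD, XK, VB]
Visit TY → queue [AO, EG, MD, XK, VB]
Visit AO; enqueue OF → queue [EG, MD, XK, VB, OF]
Visit EG → queue [MD, XK, VB, OF]
Visit MD → queue [XK, VB, OF]
Visit XK → queue [VB, OF]
Visit VB → queue [OF]
Visit OF → queue []

IR → GN → OL → SN → SO → TY → AO → EG → MD → XK → VB → OF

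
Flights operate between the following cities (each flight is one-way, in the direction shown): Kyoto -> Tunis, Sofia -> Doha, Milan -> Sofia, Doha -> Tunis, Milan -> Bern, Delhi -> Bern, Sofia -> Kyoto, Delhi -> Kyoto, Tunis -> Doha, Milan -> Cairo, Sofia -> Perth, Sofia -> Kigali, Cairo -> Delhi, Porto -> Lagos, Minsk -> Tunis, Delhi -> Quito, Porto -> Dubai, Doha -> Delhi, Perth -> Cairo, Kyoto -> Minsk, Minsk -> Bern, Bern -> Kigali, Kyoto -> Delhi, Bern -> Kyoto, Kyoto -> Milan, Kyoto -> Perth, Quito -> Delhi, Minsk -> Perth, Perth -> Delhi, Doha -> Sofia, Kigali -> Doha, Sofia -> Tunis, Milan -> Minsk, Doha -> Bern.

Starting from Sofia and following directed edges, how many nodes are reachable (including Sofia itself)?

BFS from Sofia visits: Sofia, Doha, Kigali, Kyoto, Perth, Tunis, Bern, Delhi, Milan, Minsk, Cairo, Quito
Reachable nodes: 12 of 15 total.

12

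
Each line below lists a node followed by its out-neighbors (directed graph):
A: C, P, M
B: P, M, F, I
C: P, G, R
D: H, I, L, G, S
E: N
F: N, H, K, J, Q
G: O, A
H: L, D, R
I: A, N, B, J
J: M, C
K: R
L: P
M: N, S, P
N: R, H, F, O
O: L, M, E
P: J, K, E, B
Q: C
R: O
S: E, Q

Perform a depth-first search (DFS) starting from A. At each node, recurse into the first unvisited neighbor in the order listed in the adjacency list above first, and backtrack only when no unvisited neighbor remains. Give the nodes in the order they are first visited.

Visit A
A → C
C → P
P → J
J → M
M → N
N → R
R → O
O → L
O → E
N → H
H → D
D → I
I → B
B → F
F → K
F → Q
D → G
D → S

A, C, P, J, M, N, R, O, L, E, H, D, I, B, F, K, Q, G, S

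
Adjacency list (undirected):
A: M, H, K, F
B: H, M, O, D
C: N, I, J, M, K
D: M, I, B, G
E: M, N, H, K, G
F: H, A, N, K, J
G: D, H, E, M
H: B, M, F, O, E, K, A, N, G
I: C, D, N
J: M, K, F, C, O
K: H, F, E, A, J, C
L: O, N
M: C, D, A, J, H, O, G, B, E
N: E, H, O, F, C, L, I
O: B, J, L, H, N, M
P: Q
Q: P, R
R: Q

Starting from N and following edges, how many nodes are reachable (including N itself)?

BFS from N visits: N, E, H, O, F, C, L, I, M, K, G, B, A, J, D
Reachable nodes: 15 of 18 total.

15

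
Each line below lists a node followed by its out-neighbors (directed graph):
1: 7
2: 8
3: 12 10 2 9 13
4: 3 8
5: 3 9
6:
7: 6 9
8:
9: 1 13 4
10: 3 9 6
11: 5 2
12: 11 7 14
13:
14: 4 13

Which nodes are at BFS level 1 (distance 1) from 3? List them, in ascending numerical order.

2, 9, 10, 12, 13

Level 0: 3
Level 1: 2, 9, 10, 12, 13
Level 2: 1, 4, 6, 7, 8, 11, 14
Level 3: 5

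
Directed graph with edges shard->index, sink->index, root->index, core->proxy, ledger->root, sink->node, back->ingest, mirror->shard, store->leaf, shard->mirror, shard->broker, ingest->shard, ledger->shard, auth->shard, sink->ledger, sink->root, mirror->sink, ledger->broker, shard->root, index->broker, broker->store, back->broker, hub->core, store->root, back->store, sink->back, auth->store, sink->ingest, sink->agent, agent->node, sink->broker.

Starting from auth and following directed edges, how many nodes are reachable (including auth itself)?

14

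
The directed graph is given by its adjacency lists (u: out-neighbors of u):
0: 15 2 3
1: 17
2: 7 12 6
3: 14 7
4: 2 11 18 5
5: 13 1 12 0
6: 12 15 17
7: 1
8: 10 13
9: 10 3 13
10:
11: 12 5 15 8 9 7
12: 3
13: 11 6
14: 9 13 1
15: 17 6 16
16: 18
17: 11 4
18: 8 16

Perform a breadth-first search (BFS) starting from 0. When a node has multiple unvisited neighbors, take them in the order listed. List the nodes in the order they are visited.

Visit 0; enqueue 15, 2, 3 → queue [15, 2, 3]
Visit 15; enqueue 17, 6, 16 → queue [2, 3, 17, 6, 16]
Visit 2; enqueue 7, 12 → queue [3, 17, 6, 16, 7, 12]
Visit 3; enqueue 14 → queue [17, 6, 16, 7, 12, 14]
Visit 17; enqueue 11, 4 → queue [6, 16, 7, 12, 14, 11, 4]
Visit 6 → queue [16, 7, 12, 14, 11, 4]
Visit 16; enqueue 18 → queue [7, 12, 14, 11, 4, 18]
Visit 7; enqueue 1 → queue [12, 14, 11, 4, 18, 1]
Visit 12 → queue [14, 11, 4, 18, 1]
Visit 14; enqueue 9, 13 → queue [11, 4, 18, 1, 9, 13]
Visit 11; enqueue 5, 8 → queue [4, 18, 1, 9, 13, 5, 8]
Visit 4 → queue [18, 1, 9, 13, 5, 8]
Visit 18 → queue [1, 9, 13, 5, 8]
Visit 1 → queue [9, 13, 5, 8]
Visit 9; enqueue 10 → queue [13, 5, 8, 10]
Visit 13 → queue [5, 8, 10]
Visit 5 → queue [8, 10]
Visit 8 → queue [10]
Visit 10 → queue []

0, 15, 2, 3, 17, 6, 16, 7, 12, 14, 11, 4, 18, 1, 9, 13, 5, 8, 10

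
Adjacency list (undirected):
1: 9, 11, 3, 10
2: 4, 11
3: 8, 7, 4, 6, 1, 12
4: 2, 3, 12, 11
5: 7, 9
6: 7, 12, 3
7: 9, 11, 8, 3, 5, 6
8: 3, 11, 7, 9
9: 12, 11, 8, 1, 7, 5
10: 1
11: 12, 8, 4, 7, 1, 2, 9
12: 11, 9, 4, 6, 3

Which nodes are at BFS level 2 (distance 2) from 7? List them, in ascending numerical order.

1, 2, 4, 12

Level 0: 7
Level 1: 3, 5, 6, 8, 9, 11
Level 2: 1, 2, 4, 12
Level 3: 10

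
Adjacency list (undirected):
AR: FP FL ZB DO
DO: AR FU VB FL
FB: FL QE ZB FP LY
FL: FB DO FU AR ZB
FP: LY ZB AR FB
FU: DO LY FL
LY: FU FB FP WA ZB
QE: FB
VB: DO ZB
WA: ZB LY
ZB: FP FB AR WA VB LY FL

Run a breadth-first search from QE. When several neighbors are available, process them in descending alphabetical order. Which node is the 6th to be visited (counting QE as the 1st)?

Visit QE; enqueue FB → queue [FB]
Visit FB; enqueue ZB, LY, FP, FL → queue [ZB, LY, FP, FL]
Visit ZB; enqueue WA, VB, AR → queue [LY, FP, FL, WA, VB, AR]
Visit LY; enqueue FU → queue [FP, FL, WA, VB, AR, FU]
Visit FP → queue [FL, WA, VB, AR, FU]
Visit FL; enqueue DO → queue [WA, VB, AR, FU, DO]
Visit WA → queue [VB, AR, FU, DO]
Visit VB → queue [AR, FU, DO]
Visit AR → queue [FU, DO]
Visit FU → queue [DO]
Visit DO → queue []

Visit order: QE, FB, ZB, LY, FP, FL, WA, VB, AR, FU, DO

FL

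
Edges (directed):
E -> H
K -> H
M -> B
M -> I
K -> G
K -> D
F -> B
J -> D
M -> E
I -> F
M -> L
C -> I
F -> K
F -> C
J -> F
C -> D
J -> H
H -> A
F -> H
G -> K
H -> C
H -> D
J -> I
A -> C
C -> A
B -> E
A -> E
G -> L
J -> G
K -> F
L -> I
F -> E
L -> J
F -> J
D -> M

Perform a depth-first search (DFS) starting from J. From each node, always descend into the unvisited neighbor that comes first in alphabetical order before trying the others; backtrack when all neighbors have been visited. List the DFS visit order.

J, D, M, B, E, H, A, C, I, F, K, G, L

Visit J
J → D
D → M
M → B
B → E
E → H
H → A
A → C
C → I
I → F
F → K
K → G
G → L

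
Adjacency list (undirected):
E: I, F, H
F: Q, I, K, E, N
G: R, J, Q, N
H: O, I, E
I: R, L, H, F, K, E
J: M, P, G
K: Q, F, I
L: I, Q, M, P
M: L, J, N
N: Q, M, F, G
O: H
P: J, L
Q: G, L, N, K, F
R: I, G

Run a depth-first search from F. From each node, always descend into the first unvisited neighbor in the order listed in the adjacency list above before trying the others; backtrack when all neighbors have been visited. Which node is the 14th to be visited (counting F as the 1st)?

Visit F
F → Q
Q → G
G → R
R → I
I → L
L → M
M → J
J → P
M → N
I → H
H → O
H → E
I → K

Visit order: F, Q, G, R, I, L, M, J, P, N, H, O, E, K

K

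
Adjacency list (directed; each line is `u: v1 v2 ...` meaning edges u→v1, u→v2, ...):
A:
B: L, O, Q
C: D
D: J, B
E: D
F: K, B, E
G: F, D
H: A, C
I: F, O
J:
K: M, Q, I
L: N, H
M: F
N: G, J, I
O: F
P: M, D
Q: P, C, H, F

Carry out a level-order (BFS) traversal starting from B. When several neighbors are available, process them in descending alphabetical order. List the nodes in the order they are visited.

Visit B; enqueue Q, O, L → queue [Q, O, L]
Visit Q; enqueue P, H, F, C → queue [O, L, P, H, F, C]
Visit O → queue [L, P, H, F, C]
Visit L; enqueue N → queue [P, H, F, C, N]
Visit P; enqueue M, D → queue [H, F, C, N, M, D]
Visit H; enqueue A → queue [F, C, N, M, D, A]
Visit F; enqueue K, E → queue [C, N, M, D, A, K, E]
Visit C → queue [N, M, D, A, K, E]
Visit N; enqueue J, I, G → queue [M, D, A, K, E, J, I, G]
Visit M → queue [D, A, K, E, J, I, G]
Visit D → queue [A, K, E, J, I, G]
Visit A → queue [K, E, J, I, G]
Visit K → queue [E, J, I, G]
Visit E → queue [J, I, G]
Visit J → queue [I, G]
Visit I → queue [G]
Visit G → queue []

B, Q, O, L, P, H, F, C, N, M, D, A, K, E, J, I, G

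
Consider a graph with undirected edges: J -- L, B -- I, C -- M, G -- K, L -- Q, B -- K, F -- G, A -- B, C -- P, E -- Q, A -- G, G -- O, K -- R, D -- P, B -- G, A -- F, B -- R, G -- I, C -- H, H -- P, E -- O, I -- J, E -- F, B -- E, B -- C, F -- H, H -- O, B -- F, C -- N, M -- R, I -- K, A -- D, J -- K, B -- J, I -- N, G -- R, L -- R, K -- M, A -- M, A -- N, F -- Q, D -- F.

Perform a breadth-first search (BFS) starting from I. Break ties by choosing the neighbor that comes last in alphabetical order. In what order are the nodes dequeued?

I N K J G B C A R M L O F E P H D Q

Visit I; enqueue N, K, J, G, B → queue [N, K, J, G, B]
Visit N; enqueue C, A → queue [K, J, G, B, C, A]
Visit K; enqueue R, M → queue [J, G, B, C, A, R, M]
Visit J; enqueue L → queue [G, B, C, A, R, M, L]
Visit G; enqueue O, F → queue [B, C, A, R, M, L, O, F]
Visit B; enqueue E → queue [C, A, R, M, L, O, F, E]
Visit C; enqueue P, H → queue [A, R, M, L, O, F, E, P, H]
Visit A; enqueue D → queue [R, M, L, O, F, E, P, H, D]
Visit R → queue [M, L, O, F, E, P, H, D]
Visit M → queue [L, O, F, E, P, H, D]
Visit L; enqueue Q → queue [O, F, E, P, H, D, Q]
Visit O → queue [F, E, P, H, D, Q]
Visit F → queue [E, P, H, D, Q]
Visit E → queue [P, H, D, Q]
Visit P → queue [H, D, Q]
Visit H → queue [D, Q]
Visit D → queue [Q]
Visit Q → queue []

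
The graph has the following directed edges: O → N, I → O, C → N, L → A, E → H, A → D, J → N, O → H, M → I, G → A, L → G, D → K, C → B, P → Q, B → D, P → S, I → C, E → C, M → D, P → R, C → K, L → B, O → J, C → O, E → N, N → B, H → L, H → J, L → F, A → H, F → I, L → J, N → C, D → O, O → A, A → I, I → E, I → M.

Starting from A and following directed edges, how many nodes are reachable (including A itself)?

15

BFS from A visits: A, I, H, D, O, M, E, C, L, J, K, N, B, G, F
Reachable nodes: 15 of 19 total.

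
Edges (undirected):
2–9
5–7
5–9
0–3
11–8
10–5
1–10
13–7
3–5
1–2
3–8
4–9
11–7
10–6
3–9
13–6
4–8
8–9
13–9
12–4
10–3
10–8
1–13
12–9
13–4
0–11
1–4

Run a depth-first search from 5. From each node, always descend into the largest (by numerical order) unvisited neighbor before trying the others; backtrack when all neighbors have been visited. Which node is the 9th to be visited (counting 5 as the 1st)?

4

Visit 5
5 → 10
10 → 8
8 → 11
11 → 7
7 → 13
13 → 9
9 → 12
12 → 4
4 → 1
1 → 2
9 → 3
3 → 0
13 → 6

Visit order: 5, 10, 8, 11, 7, 13, 9, 12, 4, 1, 2, 3, 0, 6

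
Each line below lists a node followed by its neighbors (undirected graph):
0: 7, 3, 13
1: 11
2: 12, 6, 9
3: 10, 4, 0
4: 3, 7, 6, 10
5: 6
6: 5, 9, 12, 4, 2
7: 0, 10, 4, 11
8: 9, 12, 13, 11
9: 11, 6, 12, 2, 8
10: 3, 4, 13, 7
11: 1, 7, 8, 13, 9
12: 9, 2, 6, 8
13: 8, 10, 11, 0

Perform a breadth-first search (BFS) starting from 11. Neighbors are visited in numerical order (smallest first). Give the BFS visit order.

Visit 11; enqueue 1, 7, 8, 9, 13 → queue [1, 7, 8, 9, 13]
Visit 1 → queue [7, 8, 9, 13]
Visit 7; enqueue 0, 4, 10 → queue [8, 9, 13, 0, 4, 10]
Visit 8; enqueue 12 → queue [9, 13, 0, 4, 10, 12]
Visit 9; enqueue 2, 6 → queue [13, 0, 4, 10, 12, 2, 6]
Visit 13 → queue [0, 4, 10, 12, 2, 6]
Visit 0; enqueue 3 → queue [4, 10, 12, 2, 6, 3]
Visit 4 → queue [10, 12, 2, 6, 3]
Visit 10 → queue [12, 2, 6, 3]
Visit 12 → queue [2, 6, 3]
Visit 2 → queue [6, 3]
Visit 6; enqueue 5 → queue [3, 5]
Visit 3 → queue [5]
Visit 5 → queue []

11 1 7 8 9 13 0 4 10 12 2 6 3 5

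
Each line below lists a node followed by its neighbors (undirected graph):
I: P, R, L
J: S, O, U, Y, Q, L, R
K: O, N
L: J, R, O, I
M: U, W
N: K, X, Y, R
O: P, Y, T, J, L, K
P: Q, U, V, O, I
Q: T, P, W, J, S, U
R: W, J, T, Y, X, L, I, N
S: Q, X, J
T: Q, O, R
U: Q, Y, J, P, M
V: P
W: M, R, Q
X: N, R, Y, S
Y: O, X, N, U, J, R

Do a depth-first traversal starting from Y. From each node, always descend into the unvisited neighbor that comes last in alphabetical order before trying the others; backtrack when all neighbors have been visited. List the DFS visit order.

Y -> X -> S -> Q -> W -> R -> T -> O -> P -> V -> U -> M -> J -> L -> I -> K -> N

Visit Y
Y → X
X → S
S → Q
Q → W
W → R
R → T
T → O
O → P
P → V
P → U
U → M
U → J
J → L
L → I
O → K
K → N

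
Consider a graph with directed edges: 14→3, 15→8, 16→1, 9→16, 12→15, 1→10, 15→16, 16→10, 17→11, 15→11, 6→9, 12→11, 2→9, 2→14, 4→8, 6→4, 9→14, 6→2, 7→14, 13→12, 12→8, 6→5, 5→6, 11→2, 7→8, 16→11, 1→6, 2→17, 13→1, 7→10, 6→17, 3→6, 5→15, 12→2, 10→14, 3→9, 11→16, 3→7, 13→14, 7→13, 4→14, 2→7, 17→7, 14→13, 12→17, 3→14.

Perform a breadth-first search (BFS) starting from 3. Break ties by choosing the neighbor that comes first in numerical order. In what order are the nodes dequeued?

3 6 7 9 14 2 4 5 17 8 10 13 16 15 11 1 12

Visit 3; enqueue 6, 7, 9, 14 → queue [6, 7, 9, 14]
Visit 6; enqueue 2, 4, 5, 17 → queue [7, 9, 14, 2, 4, 5, 17]
Visit 7; enqueue 8, 10, 13 → queue [9, 14, 2, 4, 5, 17, 8, 10, 13]
Visit 9; enqueue 16 → queue [14, 2, 4, 5, 17, 8, 10, 13, 16]
Visit 14 → queue [2, 4, 5, 17, 8, 10, 13, 16]
Visit 2 → queue [4, 5, 17, 8, 10, 13, 16]
Visit 4 → queue [5, 17, 8, 10, 13, 16]
Visit 5; enqueue 15 → queue [17, 8, 10, 13, 16, 15]
Visit 17; enqueue 11 → queue [8, 10, 13, 16, 15, 11]
Visit 8 → queue [10, 13, 16, 15, 11]
Visit 10 → queue [13, 16, 15, 11]
Visit 13; enqueue 1, 12 → queue [16, 15, 11, 1, 12]
Visit 16 → queue [15, 11, 1, 12]
Visit 15 → queue [11, 1, 12]
Visit 11 → queue [1, 12]
Visit 1 → queue [12]
Visit 12 → queue []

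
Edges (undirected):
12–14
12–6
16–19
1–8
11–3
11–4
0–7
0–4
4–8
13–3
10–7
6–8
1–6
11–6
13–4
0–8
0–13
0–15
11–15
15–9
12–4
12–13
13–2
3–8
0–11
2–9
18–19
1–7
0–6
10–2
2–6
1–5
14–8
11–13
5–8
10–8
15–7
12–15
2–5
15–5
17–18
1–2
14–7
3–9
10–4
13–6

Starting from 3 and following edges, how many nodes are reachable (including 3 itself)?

16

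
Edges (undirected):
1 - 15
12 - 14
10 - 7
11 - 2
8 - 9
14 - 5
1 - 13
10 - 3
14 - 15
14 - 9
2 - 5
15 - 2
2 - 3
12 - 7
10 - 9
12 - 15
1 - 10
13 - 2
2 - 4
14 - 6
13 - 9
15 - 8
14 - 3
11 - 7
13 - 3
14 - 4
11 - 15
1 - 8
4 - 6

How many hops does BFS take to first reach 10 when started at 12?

2

Level 0: 12
Level 1: 7, 14, 15
Level 2: 1, 2, 3, 4, 5, 6, 8, 9, 10, 11
Level 3: 13
10 first appears at level 2.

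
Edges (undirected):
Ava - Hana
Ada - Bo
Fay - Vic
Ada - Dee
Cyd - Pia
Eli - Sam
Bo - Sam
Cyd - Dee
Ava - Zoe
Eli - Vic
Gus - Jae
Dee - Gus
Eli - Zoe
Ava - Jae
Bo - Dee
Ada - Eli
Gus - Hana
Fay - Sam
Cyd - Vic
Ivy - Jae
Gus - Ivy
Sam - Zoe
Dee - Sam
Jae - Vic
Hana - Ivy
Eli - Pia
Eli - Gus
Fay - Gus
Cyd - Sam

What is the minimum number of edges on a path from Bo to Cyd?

Level 0: Bo
Level 1: Ada, Dee, Sam
Level 2: Cyd, Eli, Fay, Gus, Zoe
Level 3: Ava, Hana, Ivy, Jae, Pia, Vic
Cyd first appears at level 2.

2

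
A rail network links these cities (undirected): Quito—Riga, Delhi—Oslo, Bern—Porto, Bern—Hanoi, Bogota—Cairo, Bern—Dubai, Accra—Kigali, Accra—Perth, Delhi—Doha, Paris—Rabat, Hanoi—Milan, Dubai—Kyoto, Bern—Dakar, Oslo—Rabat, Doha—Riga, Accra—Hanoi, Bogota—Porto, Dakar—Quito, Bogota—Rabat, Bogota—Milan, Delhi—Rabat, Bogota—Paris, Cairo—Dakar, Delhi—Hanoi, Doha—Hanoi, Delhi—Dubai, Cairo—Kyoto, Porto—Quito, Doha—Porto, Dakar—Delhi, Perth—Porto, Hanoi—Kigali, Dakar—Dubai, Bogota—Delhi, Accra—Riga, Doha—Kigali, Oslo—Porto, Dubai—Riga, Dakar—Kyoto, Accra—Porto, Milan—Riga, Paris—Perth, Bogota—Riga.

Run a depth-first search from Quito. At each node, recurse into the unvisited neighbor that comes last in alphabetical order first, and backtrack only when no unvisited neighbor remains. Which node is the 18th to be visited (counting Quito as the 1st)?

Visit Quito
Quito → Riga
Riga → Milan
Milan → Hanoi
Hanoi → Kigali
Kigali → Doha
Doha → Porto
Porto → Perth
Perth → Paris
Paris → Rabat
Rabat → Oslo
Oslo → Delhi
Delhi → Dubai
Dubai → Kyoto
Kyoto → Dakar
Dakar → Cairo
Cairo → Bogota
Dakar → Bern
Perth → Accra

Visit order: Quito, Riga, Milan, Hanoi, Kigali, Doha, Porto, Perth, Paris, Rabat, Oslo, Delhi, Dubai, Kyoto, Dakar, Cairo, Bogota, Bern, Accra

Bern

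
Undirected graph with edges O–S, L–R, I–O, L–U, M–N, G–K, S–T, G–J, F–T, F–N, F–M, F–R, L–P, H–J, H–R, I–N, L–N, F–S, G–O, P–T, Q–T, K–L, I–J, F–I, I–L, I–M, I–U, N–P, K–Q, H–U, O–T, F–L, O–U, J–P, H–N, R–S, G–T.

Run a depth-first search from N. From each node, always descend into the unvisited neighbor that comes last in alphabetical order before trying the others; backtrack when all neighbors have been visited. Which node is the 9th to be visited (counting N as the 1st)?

Visit N
N → P
P → T
T → S
S → R
R → L
L → U
U → O
O → I
I → M
M → F
I → J
J → H
J → G
G → K
K → Q

Visit order: N, P, T, S, R, L, U, O, I, M, F, J, H, G, K, Q

I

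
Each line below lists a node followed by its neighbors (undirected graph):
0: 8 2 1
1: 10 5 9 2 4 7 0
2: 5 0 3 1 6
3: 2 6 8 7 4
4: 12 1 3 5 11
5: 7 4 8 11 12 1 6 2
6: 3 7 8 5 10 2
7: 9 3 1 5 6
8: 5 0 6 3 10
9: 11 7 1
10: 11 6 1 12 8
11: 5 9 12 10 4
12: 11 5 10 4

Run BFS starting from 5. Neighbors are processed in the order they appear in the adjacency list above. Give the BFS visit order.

Visit 5; enqueue 7, 4, 8, 11, 12, 1, 6, 2 → queue [7, 4, 8, 11, 12, 1, 6, 2]
Visit 7; enqueue 9, 3 → queue [4, 8, 11, 12, 1, 6, 2, 9, 3]
Visit 4 → queue [8, 11, 12, 1, 6, 2, 9, 3]
Visit 8; enqueue 0, 10 → queue [11, 12, 1, 6, 2, 9, 3, 0, 10]
Visit 11 → queue [12, 1, 6, 2, 9, 3, 0, 10]
Visit 12 → queue [1, 6, 2, 9, 3, 0, 10]
Visit 1 → queue [6, 2, 9, 3, 0, 10]
Visit 6 → queue [2, 9, 3, 0, 10]
Visit 2 → queue [9, 3, 0, 10]
Visit 9 → queue [3, 0, 10]
Visit 3 → queue [0, 10]
Visit 0 → queue [10]
Visit 10 → queue []

5 7 4 8 11 12 1 6 2 9 3 0 10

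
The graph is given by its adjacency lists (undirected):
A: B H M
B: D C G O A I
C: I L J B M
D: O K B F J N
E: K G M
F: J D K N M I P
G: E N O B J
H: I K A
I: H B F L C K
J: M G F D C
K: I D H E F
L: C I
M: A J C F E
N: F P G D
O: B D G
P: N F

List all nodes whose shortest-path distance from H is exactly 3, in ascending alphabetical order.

G, J, N, O, P

Level 0: H
Level 1: A, I, K
Level 2: B, C, D, E, F, L, M
Level 3: G, J, N, O, P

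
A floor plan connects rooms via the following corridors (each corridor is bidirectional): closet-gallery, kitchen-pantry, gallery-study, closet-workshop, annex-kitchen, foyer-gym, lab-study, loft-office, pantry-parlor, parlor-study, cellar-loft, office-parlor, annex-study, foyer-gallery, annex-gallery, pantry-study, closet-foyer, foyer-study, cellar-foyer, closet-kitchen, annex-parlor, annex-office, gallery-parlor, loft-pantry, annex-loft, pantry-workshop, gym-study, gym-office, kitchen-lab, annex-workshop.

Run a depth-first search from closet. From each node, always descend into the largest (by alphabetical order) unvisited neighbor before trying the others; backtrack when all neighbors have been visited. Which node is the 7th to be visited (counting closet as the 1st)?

loft

Visit closet
closet → workshop
workshop → pantry
pantry → study
study → parlor
parlor → office
office → loft
loft → cellar
cellar → foyer
foyer → gym
foyer → gallery
gallery → annex
annex → kitchen
kitchen → lab

Visit order: closet, workshop, pantry, study, parlor, office, loft, cellar, foyer, gym, gallery, annex, kitchen, lab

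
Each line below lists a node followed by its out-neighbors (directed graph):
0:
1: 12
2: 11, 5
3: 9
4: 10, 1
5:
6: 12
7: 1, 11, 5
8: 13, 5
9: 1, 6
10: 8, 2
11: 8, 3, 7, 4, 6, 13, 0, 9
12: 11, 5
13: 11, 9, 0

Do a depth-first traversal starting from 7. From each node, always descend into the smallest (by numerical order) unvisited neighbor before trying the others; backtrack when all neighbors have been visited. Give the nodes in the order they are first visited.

7, 1, 12, 5, 11, 0, 3, 9, 6, 4, 10, 2, 8, 13

Visit 7
7 → 1
1 → 12
12 → 5
12 → 11
11 → 0
11 → 3
3 → 9
9 → 6
11 → 4
4 → 10
10 → 2
10 → 8
8 → 13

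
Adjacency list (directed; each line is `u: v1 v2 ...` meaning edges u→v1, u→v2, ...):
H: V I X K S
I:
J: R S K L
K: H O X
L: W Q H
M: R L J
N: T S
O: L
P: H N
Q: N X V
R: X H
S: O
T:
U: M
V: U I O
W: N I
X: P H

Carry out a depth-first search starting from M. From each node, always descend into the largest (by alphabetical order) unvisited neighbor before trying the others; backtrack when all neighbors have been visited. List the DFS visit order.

Visit M
M → R
R → X
X → P
P → N
N → T
N → S
S → O
O → L
L → W
W → I
L → Q
Q → V
V → U
L → H
H → K
M → J

M, R, X, P, N, T, S, O, L, W, I, Q, V, U, H, K, J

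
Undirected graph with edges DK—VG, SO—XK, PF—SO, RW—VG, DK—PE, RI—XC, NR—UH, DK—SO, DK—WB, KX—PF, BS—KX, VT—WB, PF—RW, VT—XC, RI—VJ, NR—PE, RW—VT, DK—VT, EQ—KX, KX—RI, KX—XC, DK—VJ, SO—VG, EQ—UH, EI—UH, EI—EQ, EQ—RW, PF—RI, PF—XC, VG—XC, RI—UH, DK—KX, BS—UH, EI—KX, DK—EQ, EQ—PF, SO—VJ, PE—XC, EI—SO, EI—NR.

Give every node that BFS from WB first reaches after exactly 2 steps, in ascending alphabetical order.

Level 0: WB
Level 1: DK, VT
Level 2: EQ, KX, PE, RW, SO, VG, VJ, XC
Level 3: BS, EI, NR, PF, RI, UH, XK

EQ, KX, PE, RW, SO, VG, VJ, XC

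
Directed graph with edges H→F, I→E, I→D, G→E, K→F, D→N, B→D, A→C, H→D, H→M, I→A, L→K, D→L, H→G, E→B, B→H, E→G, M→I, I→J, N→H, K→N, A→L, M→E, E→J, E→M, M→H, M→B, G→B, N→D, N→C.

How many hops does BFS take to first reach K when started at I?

3

Level 0: I
Level 1: A, D, E, J
Level 2: B, C, G, L, M, N
Level 3: H, K
Level 4: F
K first appears at level 3.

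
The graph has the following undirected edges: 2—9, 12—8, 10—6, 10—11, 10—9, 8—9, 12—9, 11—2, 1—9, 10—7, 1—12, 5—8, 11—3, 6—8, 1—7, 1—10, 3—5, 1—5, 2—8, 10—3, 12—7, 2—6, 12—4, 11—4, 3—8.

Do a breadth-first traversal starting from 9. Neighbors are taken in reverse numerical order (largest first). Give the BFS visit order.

Visit 9; enqueue 12, 10, 8, 2, 1 → queue [12, 10, 8, 2, 1]
Visit 12; enqueue 7, 4 → queue [10, 8, 2, 1, 7, 4]
Visit 10; enqueue 11, 6, 3 → queue [8, 2, 1, 7, 4, 11, 6, 3]
Visit 8; enqueue 5 → queue [2, 1, 7, 4, 11, 6, 3, 5]
Visit 2 → queue [1, 7, 4, 11, 6, 3, 5]
Visit 1 → queue [7, 4, 11, 6, 3, 5]
Visit 7 → queue [4, 11, 6, 3, 5]
Visit 4 → queue [11, 6, 3, 5]
Visit 11 → queue [6, 3, 5]
Visit 6 → queue [3, 5]
Visit 3 → queue [5]
Visit 5 → queue []

9, 12, 10, 8, 2, 1, 7, 4, 11, 6, 3, 5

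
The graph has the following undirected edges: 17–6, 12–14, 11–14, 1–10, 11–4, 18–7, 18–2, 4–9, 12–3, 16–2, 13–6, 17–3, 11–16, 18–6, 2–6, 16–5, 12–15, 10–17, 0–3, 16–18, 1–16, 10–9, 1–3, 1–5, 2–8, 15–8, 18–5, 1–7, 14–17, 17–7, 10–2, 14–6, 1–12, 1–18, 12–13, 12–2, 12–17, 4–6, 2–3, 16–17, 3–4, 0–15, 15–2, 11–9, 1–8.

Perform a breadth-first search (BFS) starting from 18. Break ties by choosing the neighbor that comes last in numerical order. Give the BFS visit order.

18, 16, 7, 6, 5, 2, 1, 17, 11, 14, 13, 4, 15, 12, 10, 8, 3, 9, 0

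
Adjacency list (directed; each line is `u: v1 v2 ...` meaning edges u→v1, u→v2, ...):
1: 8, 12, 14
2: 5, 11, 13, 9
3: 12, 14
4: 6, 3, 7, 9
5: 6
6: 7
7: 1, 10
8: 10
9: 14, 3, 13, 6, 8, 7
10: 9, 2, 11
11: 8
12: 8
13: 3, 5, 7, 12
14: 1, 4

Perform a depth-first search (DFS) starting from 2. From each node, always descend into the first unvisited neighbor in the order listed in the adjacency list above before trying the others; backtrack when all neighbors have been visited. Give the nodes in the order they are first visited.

2 → 5 → 6 → 7 → 1 → 8 → 10 → 9 → 14 → 4 → 3 → 12 → 13 → 11

Visit 2
2 → 5
5 → 6
6 → 7
7 → 1
1 → 8
8 → 10
10 → 9
9 → 14
14 → 4
4 → 3
3 → 12
9 → 13
10 → 11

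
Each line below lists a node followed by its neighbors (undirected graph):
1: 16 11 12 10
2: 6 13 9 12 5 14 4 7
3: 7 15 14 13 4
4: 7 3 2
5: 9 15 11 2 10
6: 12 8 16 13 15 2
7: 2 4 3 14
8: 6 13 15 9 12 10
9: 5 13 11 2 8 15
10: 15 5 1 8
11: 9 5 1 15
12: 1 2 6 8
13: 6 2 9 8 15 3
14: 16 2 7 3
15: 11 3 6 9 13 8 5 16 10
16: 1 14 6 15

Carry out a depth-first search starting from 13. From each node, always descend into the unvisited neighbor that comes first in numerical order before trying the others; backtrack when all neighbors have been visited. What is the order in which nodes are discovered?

13, 2, 4, 3, 7, 14, 16, 1, 10, 5, 9, 8, 6, 12, 15, 11

Visit 13
13 → 2
2 → 4
4 → 3
3 → 7
7 → 14
14 → 16
16 → 1
1 → 10
10 → 5
5 → 9
9 → 8
8 → 6
6 → 12
6 → 15
15 → 11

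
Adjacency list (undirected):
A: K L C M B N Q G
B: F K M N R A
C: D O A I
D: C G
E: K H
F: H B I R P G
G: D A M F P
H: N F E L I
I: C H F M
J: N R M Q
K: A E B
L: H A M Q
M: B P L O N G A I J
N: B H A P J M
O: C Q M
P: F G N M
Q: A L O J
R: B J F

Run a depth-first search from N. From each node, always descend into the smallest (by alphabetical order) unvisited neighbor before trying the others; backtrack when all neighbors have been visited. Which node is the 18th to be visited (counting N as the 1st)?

P

Visit N
N → A
A → B
B → F
F → G
G → D
D → C
C → I
I → H
H → E
E → K
H → L
L → M
M → J
J → Q
Q → O
J → R
M → P

Visit order: N, A, B, F, G, D, C, I, H, E, K, L, M, J, Q, O, R, P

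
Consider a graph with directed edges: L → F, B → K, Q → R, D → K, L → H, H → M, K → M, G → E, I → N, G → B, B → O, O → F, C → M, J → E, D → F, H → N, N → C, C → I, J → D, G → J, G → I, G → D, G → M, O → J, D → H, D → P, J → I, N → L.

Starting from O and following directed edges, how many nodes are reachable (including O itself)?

13

BFS from O visits: O, F, J, D, E, I, H, K, P, N, M, C, L
Reachable nodes: 13 of 17 total.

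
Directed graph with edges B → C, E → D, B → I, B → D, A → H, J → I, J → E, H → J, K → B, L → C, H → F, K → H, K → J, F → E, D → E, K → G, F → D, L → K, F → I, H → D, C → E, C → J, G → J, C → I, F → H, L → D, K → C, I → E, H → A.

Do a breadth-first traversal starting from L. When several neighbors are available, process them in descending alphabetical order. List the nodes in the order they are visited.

L K D C J H G B E I F A

Visit L; enqueue K, D, C → queue [K, D, C]
Visit K; enqueue J, H, G, B → queue [D, C, J, H, G, B]
Visit D; enqueue E → queue [C, J, H, G, B, E]
Visit C; enqueue I → queue [J, H, G, B, E, I]
Visit J → queue [H, G, B, E, I]
Visit H; enqueue F, A → queue [G, B, E, I, F, A]
Visit G → queue [B, E, I, F, A]
Visit B → queue [E, I, F, A]
Visit E → queue [I, F, A]
Visit I → queue [F, A]
Visit F → queue [A]
Visit A → queue []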